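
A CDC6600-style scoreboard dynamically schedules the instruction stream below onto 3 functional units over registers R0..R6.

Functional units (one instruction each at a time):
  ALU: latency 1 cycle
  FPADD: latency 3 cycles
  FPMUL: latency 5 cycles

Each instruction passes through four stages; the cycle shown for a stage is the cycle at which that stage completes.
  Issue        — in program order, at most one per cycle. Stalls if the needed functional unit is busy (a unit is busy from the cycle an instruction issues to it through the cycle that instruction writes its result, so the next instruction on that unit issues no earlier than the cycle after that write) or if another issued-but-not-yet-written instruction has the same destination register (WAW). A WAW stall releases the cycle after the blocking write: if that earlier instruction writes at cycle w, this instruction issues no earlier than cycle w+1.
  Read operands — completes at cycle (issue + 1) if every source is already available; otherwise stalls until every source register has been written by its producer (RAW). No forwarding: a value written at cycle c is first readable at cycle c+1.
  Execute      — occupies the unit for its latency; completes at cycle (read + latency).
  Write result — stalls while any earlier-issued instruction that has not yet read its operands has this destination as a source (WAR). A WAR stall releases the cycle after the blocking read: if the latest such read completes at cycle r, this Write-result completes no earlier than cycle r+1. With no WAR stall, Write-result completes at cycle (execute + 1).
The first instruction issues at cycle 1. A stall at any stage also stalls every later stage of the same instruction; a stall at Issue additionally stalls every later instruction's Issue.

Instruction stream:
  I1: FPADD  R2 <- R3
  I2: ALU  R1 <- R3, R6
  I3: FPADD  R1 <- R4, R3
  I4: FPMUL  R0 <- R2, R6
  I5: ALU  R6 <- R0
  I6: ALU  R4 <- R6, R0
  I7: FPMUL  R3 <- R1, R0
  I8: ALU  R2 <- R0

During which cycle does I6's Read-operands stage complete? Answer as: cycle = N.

cycle = 20

[I1] 1/2/5/6
[I2] 2/3/4/5
[I3] 7/8/11/12  (struct: FPADD busy until I1 writes@6)
[I4] 8/9/14/15
[I5] 9/16/17/18  (RAW R0: wait I4 write@15)
[I6] 19/20/21/22  (struct: ALU busy until I5 writes@18)
[I7] 20/21/26/27
[I8] 23/24/25/26  (struct: ALU busy until I6 writes@22)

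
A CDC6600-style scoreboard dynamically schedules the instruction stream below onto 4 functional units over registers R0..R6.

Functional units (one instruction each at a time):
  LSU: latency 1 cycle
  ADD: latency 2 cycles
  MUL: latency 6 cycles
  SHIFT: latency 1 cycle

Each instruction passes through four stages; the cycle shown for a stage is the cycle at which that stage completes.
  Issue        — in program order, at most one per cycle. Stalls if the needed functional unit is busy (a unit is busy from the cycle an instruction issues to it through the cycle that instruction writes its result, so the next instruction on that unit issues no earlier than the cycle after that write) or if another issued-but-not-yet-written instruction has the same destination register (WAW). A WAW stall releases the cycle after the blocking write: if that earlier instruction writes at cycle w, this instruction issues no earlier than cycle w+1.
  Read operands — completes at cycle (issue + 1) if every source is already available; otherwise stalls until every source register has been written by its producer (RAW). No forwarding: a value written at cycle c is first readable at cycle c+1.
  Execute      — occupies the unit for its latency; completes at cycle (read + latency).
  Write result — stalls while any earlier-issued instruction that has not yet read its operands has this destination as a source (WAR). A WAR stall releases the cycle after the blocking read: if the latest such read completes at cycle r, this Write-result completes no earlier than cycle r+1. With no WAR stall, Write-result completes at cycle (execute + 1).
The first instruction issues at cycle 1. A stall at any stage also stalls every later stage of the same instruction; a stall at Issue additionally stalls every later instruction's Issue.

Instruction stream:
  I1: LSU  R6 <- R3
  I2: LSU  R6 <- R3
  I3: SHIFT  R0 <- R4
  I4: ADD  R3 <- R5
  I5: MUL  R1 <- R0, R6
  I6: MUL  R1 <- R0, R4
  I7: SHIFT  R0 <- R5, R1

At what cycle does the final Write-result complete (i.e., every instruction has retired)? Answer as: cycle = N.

1) issue 1, read 2, done 3, write 4
2) issue 5, read 6, done 7, write 8  <struct: LSU busy until I1 writes@4>
3) issue 6, read 7, done 8, write 9
4) issue 7, read 8, done 10, write 11
5) issue 8, read 10, done 16, write 17  <RAW R0: wait I3 write@9>
6) issue 18, read 19, done 25, write 26  <struct: MUL busy until I5 writes@17>
7) issue 19, read 27, done 28, write 29  <RAW R1: wait I6 write@26>

cycle = 29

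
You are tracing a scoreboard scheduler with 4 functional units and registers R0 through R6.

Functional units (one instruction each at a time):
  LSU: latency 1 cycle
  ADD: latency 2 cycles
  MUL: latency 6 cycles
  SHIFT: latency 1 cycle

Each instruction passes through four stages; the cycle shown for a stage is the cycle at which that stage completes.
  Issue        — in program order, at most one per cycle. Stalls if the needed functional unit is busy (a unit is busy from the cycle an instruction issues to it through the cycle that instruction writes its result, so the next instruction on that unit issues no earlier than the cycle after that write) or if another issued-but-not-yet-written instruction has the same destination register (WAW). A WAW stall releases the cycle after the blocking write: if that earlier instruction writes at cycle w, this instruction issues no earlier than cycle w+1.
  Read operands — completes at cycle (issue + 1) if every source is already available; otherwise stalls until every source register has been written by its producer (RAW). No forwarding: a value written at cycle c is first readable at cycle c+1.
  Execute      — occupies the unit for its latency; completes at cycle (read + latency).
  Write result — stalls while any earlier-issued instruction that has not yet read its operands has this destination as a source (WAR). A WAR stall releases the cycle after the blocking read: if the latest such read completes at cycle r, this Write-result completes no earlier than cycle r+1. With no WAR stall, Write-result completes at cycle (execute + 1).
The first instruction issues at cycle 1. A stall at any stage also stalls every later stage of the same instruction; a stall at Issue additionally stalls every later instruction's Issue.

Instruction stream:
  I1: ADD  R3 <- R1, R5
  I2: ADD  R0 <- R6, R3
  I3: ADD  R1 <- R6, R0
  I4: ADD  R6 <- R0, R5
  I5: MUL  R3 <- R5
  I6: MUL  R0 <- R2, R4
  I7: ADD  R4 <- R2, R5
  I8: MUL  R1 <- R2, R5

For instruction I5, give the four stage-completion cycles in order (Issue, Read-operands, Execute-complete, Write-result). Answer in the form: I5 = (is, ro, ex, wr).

  I1 | 1 | 2 | 4 | 5
  I2 | 6 | 7 | 9 | 10   struct: ADD busy until I1 writes@5
  I3 | 11 | 12 | 14 | 15   struct: ADD busy until I2 writes@10
  I4 | 16 | 17 | 19 | 20   struct: ADD busy until I3 writes@15
  I5 | 17 | 18 | 24 | 25
  I6 | 26 | 27 | 33 | 34   struct: MUL busy until I5 writes@25
  I7 | 27 | 28 | 30 | 31
  I8 | 35 | 36 | 42 | 43   struct: MUL busy until I6 writes@34

I5 = (17, 18, 24, 25)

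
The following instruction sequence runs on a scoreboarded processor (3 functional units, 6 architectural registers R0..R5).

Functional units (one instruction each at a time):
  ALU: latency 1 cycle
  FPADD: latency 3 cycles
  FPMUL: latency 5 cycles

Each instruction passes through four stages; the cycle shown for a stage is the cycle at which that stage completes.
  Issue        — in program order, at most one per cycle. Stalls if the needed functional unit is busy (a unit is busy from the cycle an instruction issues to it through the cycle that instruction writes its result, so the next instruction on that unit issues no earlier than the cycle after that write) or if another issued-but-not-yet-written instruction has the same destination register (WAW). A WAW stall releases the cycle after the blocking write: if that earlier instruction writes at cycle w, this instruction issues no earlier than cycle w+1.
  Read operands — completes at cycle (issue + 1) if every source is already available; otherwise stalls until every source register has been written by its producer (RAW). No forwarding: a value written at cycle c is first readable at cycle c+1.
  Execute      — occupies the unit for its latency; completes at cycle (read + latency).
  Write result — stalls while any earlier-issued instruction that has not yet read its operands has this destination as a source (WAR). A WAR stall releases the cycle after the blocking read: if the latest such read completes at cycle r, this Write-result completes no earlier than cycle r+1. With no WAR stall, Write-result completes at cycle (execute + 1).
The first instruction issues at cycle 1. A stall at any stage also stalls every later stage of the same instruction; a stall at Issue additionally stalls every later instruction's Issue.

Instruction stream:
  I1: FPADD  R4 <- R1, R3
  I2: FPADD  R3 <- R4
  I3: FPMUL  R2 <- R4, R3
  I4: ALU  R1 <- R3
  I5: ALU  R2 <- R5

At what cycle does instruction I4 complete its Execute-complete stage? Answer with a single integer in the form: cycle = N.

cycle = 14

[1] I1 issues→FPADD
[2] I1 reads
[5] I1 exec-done
[6] I1 writes R4
[7] I2 issues→FPADD
[8] I2 reads, I3 issues→FPMUL
[9] I4 issues→ALU
[11] I2 exec-done
[12] I2 writes R3
[13] I3 reads, I4 reads
[14] I4 exec-done
[15] I4 writes R1
[18] I3 exec-done
[19] I3 writes R2
[20] I5 issues→ALU
[21] I5 reads
[22] I5 exec-done
[23] I5 writes R2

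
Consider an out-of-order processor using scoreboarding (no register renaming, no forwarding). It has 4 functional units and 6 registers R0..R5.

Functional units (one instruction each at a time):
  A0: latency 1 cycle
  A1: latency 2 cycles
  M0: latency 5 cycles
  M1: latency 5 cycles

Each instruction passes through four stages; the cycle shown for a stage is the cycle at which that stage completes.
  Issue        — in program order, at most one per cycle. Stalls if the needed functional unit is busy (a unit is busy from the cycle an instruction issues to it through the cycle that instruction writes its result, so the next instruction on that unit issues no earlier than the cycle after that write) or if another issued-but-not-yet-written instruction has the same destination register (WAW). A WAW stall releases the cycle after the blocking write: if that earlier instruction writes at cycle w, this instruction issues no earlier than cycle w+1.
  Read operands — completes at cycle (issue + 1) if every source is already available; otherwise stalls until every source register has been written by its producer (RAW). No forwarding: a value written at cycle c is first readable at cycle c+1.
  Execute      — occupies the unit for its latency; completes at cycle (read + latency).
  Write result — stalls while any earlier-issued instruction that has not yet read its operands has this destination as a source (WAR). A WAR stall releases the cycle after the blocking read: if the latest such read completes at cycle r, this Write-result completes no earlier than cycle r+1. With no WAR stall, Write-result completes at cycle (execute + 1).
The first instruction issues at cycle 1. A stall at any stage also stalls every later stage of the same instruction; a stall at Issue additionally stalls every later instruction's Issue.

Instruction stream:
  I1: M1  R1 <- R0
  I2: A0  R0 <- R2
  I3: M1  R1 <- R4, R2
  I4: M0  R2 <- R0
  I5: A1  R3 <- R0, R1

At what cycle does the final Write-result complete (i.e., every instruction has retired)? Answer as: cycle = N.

cycle = 20

1) issue 1, read 2, done 7, write 8
2) issue 2, read 3, done 4, write 5
3) issue 9, read 10, done 15, write 16  <struct: M1 busy until I1 writes@8>
4) issue 10, read 11, done 16, write 17
5) issue 11, read 17, done 19, write 20  <RAW R1: wait I3 write@16>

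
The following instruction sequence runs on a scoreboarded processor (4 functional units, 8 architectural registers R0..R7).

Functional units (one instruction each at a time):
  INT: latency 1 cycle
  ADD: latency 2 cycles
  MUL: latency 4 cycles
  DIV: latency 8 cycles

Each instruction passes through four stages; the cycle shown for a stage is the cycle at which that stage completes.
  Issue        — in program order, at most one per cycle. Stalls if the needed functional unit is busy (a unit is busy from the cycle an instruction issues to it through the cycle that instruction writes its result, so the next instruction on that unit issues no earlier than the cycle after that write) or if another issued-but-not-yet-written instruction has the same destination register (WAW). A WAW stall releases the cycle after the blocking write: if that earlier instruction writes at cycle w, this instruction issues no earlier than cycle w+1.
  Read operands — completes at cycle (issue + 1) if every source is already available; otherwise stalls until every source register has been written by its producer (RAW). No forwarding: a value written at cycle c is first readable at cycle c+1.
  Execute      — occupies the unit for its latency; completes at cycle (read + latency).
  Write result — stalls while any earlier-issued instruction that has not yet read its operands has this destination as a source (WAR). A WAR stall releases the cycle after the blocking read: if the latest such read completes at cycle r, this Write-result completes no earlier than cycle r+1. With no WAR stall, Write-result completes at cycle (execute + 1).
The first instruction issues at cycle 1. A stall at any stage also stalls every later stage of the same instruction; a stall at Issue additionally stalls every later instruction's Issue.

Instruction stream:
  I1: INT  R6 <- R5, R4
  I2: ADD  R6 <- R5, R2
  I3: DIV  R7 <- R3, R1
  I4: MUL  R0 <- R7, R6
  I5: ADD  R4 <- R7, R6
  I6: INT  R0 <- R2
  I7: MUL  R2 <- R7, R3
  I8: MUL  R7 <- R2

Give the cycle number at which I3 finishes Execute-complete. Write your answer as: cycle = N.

I1: IS=1 RO=2 EX=3 WR=4
I2: IS=5 RO=6 EX=8 WR=9  [WAW R6: wait I1 write@4]
I3: IS=6 RO=7 EX=15 WR=16
I4: IS=7 RO=17 EX=21 WR=22  [RAW R7: wait I3 write@16]
I5: IS=10 RO=17 EX=19 WR=20  [struct: ADD busy until I2 writes@9; RAW R7: wait I3 write@16]
I6: IS=23 RO=24 EX=25 WR=26  [WAW R0: wait I4 write@22]
I7: IS=24 RO=25 EX=29 WR=30
I8: IS=31 RO=32 EX=36 WR=37  [struct: MUL busy until I7 writes@30]

cycle = 15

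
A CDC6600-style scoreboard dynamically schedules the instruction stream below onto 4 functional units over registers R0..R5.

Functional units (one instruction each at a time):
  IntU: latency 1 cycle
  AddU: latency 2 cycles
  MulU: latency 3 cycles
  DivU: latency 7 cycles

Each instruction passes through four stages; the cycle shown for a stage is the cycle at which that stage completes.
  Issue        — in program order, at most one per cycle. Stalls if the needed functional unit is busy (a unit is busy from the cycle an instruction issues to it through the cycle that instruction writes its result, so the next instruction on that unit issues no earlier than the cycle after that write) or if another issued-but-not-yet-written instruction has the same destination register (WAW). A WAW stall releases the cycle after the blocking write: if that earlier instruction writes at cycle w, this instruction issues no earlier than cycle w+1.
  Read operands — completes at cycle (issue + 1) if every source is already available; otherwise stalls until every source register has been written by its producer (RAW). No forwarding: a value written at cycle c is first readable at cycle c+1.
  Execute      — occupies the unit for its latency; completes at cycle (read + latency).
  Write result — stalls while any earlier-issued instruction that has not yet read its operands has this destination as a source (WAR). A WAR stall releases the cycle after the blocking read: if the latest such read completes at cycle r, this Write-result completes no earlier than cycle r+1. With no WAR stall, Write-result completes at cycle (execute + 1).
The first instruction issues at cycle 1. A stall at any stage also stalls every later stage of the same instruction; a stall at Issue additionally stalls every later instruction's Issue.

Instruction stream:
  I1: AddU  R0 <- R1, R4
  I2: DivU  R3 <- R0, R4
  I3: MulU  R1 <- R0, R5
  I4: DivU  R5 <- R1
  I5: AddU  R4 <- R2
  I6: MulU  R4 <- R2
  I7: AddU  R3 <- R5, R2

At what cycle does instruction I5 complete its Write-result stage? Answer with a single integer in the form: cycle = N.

[1] I1 dispatched to AddU
[2] I1 operands ready, I2 dispatched to DivU
[3] I3 dispatched to MulU
[4] I1 complete
[5] R0←I1
[6] I2 operands ready, I3 operands ready
[9] I3 complete
[10] R1←I3
[13] I2 complete
[14] R3←I2
[15] I4 dispatched to DivU
[16] I4 operands ready, I5 dispatched to AddU
[17] I5 operands ready
[19] I5 complete
[20] R4←I5
[21] I6 dispatched to MulU
[22] I6 operands ready, I7 dispatched to AddU
[23] I4 complete
[24] R5←I4
[25] I6 complete, I7 operands ready
[26] R4←I6
[27] I7 complete
[28] R3←I7

cycle = 20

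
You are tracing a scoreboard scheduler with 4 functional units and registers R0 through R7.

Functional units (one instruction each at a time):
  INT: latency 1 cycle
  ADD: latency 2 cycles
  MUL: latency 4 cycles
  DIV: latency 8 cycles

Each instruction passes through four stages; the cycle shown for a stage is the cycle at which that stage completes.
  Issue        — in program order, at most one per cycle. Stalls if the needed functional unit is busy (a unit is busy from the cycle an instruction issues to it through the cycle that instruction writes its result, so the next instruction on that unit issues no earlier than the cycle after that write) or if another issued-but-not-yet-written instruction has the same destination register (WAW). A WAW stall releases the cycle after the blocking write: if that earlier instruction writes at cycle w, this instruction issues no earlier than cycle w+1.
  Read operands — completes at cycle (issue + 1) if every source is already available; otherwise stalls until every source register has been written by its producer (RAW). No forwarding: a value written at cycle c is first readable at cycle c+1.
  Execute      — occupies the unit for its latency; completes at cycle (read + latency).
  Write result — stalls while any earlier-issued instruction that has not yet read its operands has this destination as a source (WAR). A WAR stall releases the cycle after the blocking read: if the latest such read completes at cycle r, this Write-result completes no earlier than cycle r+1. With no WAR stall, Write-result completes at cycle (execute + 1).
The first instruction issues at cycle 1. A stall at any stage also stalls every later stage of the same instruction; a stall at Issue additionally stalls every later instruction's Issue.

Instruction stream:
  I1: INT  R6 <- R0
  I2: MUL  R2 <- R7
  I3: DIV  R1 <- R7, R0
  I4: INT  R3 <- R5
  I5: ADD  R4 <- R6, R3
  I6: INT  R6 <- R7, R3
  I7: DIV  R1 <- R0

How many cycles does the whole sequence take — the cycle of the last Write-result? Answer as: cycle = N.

t=1  issue I1 (INT)
t=2  I1 read-ops | issue I2 (MUL)
t=3  I1 finished on INT | I2 read-ops | issue I3 (DIV)
t=4  I1→R6 | I3 read-ops
t=5  issue I4 (INT)
t=6  I4 read-ops | issue I5 (ADD)
t=7  I2 finished on MUL | I4 finished on INT
t=8  I2→R2 | I4→R3
t=9  I5 read-ops | issue I6 (INT)
t=10  I6 read-ops
t=11  I5 finished on ADD | I6 finished on INT
t=12  I3 finished on DIV | I5→R4 | I6→R6
t=13  I3→R1
t=14  issue I7 (DIV)
t=15  I7 read-ops
t=23  I7 finished on DIV
t=24  I7→R1

cycle = 24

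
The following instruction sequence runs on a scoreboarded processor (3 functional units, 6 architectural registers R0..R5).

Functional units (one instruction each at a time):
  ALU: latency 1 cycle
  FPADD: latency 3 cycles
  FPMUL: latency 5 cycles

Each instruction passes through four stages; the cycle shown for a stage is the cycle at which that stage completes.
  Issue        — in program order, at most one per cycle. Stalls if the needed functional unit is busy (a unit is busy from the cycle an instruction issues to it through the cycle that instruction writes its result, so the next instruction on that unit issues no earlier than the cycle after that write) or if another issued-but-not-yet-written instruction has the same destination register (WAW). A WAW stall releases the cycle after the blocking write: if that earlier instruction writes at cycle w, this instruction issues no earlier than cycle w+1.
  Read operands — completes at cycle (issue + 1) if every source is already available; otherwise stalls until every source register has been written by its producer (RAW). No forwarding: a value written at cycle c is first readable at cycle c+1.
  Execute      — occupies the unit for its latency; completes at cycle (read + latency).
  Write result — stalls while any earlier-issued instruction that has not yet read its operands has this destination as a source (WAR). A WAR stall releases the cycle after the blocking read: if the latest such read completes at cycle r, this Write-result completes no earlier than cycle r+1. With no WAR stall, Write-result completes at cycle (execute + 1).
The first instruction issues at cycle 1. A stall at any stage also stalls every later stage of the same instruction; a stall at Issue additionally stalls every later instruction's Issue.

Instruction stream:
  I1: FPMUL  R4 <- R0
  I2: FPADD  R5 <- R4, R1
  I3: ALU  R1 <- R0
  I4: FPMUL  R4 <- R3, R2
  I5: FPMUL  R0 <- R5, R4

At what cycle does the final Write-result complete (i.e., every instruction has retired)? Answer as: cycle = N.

cycle = 24

I1: IS=1 RO=2 EX=7 WR=8
I2: IS=2 RO=9 EX=12 WR=13  [RAW R4: wait I1 write@8]
I3: IS=3 RO=4 EX=5 WR=10  [WAR R1: wait I2 read@9]
I4: IS=9 RO=10 EX=15 WR=16  [struct: FPMUL busy until I1 writes@8]
I5: IS=17 RO=18 EX=23 WR=24  [struct: FPMUL busy until I4 writes@16]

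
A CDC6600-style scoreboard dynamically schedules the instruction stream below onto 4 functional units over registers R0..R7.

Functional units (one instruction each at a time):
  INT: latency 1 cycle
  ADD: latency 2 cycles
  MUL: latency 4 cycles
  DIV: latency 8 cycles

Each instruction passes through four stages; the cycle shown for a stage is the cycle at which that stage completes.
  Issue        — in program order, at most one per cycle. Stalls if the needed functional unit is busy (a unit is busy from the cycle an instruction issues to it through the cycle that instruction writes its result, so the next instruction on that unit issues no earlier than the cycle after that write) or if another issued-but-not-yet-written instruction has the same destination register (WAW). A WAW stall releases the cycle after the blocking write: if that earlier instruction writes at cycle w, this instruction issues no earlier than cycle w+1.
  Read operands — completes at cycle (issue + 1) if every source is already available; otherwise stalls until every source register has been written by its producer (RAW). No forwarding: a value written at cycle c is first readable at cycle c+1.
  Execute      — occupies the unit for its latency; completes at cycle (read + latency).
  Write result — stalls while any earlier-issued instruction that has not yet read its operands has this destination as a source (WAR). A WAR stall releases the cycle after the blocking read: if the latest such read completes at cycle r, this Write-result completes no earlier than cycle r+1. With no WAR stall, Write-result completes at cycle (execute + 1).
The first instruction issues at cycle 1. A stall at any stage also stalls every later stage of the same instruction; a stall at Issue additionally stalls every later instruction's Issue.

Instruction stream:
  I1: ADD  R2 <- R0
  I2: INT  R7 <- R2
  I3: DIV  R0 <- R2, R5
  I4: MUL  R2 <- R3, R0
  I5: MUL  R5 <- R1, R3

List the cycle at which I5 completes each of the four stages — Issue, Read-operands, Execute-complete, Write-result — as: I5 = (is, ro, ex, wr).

I5 = (22, 23, 27, 28)

cycle 1: I1→ADD
cycle 2: I1 RO | I2→INT
cycle 3: I3→DIV
cycle 4: I1 EX
cycle 5: I1 WR R2
cycle 6: I2 RO | I3 RO | I4→MUL
cycle 7: I2 EX
cycle 8: I2 WR R7
cycle 14: I3 EX
cycle 15: I3 WR R0
cycle 16: I4 RO
cycle 20: I4 EX
cycle 21: I4 WR R2
cycle 22: I5→MUL
cycle 23: I5 RO
cycle 27: I5 EX
cycle 28: I5 WR R5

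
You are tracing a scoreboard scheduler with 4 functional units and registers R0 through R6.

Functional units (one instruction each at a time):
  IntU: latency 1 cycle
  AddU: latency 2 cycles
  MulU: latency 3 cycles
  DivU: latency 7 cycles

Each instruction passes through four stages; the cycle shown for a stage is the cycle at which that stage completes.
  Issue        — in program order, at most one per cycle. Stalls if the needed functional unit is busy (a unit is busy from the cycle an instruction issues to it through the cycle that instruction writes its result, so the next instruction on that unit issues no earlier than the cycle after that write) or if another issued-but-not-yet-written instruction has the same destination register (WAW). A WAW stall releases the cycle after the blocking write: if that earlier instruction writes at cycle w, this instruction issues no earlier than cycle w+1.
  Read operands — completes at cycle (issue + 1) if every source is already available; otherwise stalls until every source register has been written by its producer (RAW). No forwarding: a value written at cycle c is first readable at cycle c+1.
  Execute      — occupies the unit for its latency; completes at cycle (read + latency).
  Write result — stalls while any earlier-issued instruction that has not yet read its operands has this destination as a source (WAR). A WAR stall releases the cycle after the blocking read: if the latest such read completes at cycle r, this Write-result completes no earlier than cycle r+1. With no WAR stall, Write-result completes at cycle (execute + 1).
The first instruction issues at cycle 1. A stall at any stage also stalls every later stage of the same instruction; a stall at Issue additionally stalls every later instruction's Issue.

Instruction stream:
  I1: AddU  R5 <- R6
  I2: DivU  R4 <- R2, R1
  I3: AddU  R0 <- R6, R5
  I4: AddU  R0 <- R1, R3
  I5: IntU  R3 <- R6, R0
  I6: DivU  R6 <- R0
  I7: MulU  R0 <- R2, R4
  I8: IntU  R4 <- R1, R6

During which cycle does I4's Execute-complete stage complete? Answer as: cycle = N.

cycle = 14

1) issue 1, read 2, done 4, write 5
2) issue 2, read 3, done 10, write 11
3) issue 6, read 7, done 9, write 10  <struct: AddU busy until I1 writes@5>
4) issue 11, read 12, done 14, write 15  <struct: AddU busy until I3 writes@10>
5) issue 12, read 16, done 17, write 18  <RAW R0: wait I4 write@15>
6) issue 13, read 16, done 23, write 24  <RAW R0: wait I4 write@15>
7) issue 16, read 17, done 20, write 21  <WAW R0: wait I4 write@15>
8) issue 19, read 25, done 26, write 27  <struct: IntU busy until I5 writes@18 / RAW R6: wait I6 write@24>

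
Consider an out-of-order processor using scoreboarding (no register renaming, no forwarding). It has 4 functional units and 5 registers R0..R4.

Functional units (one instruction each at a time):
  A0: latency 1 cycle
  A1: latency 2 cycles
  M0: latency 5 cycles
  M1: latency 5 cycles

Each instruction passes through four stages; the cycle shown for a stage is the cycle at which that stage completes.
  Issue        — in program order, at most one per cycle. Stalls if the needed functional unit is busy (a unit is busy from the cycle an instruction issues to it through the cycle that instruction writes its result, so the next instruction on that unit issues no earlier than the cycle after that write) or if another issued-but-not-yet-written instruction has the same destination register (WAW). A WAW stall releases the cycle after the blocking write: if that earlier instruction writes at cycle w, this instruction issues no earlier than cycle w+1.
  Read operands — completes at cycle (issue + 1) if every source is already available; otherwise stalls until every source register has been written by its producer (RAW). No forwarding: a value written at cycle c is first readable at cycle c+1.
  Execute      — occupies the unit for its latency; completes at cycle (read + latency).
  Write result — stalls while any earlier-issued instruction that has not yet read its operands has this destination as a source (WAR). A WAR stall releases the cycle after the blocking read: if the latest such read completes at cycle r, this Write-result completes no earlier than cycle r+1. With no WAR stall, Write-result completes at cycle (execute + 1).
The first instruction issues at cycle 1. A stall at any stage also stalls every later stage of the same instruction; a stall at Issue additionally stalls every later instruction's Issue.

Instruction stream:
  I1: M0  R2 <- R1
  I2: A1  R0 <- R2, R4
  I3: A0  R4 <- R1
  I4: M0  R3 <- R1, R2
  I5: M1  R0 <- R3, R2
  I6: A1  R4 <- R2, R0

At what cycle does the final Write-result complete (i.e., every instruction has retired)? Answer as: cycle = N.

cycle = 27

I1 -> (1, 2, 7, 8)
I2 -> (2, 9, 11, 12)  // RAW R2: wait I1 write@8
I3 -> (3, 4, 5, 10)  // WAR R4: wait I2 read@9
I4 -> (9, 10, 15, 16)  // struct: M0 busy until I1 writes@8
I5 -> (13, 17, 22, 23)  // WAW R0: wait I2 write@12, RAW R3: wait I4 write@16
I6 -> (14, 24, 26, 27)  // RAW R0: wait I5 write@23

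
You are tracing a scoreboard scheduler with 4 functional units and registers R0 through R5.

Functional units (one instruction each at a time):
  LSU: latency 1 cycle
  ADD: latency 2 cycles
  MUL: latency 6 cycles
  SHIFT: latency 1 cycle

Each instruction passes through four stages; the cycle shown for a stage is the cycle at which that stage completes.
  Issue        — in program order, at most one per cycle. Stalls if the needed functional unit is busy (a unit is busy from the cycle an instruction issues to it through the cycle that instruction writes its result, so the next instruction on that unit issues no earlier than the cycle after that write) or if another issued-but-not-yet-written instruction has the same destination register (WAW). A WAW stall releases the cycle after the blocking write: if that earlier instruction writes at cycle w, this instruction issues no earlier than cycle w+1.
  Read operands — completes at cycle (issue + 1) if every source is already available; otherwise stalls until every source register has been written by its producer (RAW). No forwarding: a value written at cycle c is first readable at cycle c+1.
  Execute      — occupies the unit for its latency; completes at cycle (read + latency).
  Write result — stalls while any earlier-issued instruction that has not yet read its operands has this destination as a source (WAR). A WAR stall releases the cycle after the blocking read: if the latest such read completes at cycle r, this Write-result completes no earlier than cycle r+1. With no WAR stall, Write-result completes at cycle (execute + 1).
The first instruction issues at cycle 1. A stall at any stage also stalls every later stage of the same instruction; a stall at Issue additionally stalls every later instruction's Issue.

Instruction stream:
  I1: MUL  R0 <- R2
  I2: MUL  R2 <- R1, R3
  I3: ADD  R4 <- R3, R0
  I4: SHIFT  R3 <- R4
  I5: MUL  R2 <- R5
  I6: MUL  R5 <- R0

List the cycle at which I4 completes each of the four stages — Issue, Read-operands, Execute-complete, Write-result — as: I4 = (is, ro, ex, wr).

I4 = (12, 16, 17, 18)

c1: I1 dispatched to MUL
c2: I1 operands ready
c8: I1 complete
c9: R0←I1
c10: I2 dispatched to MUL
c11: I2 operands ready; I3 dispatched to ADD
c12: I3 operands ready; I4 dispatched to SHIFT
c14: I3 complete
c15: R4←I3
c16: I4 operands ready
c17: I2 complete; I4 complete
c18: R2←I2; R3←I4
c19: I5 dispatched to MUL
c20: I5 operands ready
c26: I5 complete
c27: R2←I5
c28: I6 dispatched to MUL
c29: I6 operands ready
c35: I6 complete
c36: R5←I6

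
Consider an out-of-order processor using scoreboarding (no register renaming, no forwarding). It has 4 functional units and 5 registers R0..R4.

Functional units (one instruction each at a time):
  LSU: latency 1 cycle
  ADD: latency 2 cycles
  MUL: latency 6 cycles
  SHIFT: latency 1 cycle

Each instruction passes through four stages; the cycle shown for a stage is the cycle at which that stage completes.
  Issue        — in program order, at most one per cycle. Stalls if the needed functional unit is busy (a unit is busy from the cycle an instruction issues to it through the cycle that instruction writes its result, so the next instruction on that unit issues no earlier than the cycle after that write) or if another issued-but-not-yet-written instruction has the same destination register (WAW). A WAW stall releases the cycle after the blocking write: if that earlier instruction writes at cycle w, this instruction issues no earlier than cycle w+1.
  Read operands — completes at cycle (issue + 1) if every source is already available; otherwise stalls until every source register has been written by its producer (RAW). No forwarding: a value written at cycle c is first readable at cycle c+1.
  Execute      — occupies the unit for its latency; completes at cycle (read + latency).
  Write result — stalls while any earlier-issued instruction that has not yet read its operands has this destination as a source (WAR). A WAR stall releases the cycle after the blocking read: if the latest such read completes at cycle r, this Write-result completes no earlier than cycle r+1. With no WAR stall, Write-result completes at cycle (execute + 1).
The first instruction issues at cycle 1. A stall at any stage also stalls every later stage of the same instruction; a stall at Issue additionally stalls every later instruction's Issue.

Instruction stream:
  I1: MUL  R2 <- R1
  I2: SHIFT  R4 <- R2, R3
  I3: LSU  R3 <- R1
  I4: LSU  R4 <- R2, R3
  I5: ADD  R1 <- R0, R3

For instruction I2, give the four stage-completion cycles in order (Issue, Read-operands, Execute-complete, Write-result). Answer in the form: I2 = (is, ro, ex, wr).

I2 = (2, 10, 11, 12)

t=1  I1 dispatched to MUL
t=2  I1 operands ready · I2 dispatched to SHIFT
t=3  I3 dispatched to LSU
t=4  I3 operands ready
t=5  I3 complete
t=8  I1 complete
t=9  R2←I1
t=10  I2 operands ready
t=11  I2 complete · R3←I3
t=12  R4←I2
t=13  I4 dispatched to LSU
t=14  I4 operands ready · I5 dispatched to ADD
t=15  I4 complete · I5 operands ready
t=16  R4←I4
t=17  I5 complete
t=18  R1←I5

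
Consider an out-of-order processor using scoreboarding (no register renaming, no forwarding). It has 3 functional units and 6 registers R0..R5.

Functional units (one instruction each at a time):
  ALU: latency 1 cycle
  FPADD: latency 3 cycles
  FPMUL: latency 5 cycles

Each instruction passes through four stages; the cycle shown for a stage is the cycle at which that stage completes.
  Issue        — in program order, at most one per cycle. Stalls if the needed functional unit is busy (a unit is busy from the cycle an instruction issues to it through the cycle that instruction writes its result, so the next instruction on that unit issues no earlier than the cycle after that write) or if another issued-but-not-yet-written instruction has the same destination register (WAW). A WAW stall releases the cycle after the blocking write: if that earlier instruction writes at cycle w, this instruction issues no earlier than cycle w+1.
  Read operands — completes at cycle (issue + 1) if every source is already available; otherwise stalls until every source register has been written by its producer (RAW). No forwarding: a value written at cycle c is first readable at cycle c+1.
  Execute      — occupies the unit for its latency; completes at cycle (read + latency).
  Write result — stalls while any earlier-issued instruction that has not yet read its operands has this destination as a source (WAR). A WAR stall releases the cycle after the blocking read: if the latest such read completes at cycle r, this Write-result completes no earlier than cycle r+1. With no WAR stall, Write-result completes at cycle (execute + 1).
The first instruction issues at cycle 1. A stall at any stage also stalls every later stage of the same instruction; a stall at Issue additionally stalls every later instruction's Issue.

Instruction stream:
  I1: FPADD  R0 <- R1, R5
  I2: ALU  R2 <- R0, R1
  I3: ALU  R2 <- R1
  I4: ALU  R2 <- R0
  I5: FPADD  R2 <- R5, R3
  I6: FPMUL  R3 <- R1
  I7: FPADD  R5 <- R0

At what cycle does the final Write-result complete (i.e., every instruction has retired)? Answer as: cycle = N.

I1 -> (1, 2, 5, 6)
I2 -> (2, 7, 8, 9)  // RAW R0: wait I1 write@6
I3 -> (10, 11, 12, 13)  // struct: ALU busy until I2 writes@9
I4 -> (14, 15, 16, 17)  // struct: ALU busy until I3 writes@13
I5 -> (18, 19, 22, 23)  // WAW R2: wait I4 write@17
I6 -> (19, 20, 25, 26)
I7 -> (24, 25, 28, 29)  // struct: FPADD busy until I5 writes@23

cycle = 29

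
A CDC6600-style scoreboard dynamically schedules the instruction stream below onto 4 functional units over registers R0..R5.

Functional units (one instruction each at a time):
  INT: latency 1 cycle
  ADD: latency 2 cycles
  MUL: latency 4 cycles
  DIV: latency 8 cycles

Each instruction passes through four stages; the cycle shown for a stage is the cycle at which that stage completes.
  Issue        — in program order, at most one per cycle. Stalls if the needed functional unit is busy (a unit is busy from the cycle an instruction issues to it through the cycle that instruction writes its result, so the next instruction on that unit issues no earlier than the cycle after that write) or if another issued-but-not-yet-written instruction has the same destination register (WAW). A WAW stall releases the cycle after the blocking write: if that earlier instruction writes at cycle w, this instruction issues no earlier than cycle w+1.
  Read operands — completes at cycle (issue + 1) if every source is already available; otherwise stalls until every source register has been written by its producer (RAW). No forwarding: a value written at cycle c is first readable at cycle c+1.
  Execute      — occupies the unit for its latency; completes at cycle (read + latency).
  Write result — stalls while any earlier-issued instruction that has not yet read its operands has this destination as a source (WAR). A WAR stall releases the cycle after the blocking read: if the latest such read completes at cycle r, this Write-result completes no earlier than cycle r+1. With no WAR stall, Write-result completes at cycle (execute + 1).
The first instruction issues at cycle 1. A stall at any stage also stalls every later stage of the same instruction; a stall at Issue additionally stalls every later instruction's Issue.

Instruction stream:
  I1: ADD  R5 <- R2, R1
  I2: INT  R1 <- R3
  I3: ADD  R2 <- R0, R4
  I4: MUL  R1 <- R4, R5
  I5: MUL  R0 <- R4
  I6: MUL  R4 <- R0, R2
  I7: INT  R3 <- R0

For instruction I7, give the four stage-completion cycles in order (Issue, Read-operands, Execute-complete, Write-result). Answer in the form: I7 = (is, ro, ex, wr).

I1 -> (1, 2, 4, 5)
I2 -> (2, 3, 4, 5)
I3 -> (6, 7, 9, 10)  // struct: ADD busy until I1 writes@5
I4 -> (7, 8, 12, 13)
I5 -> (14, 15, 19, 20)  // struct: MUL busy until I4 writes@13
I6 -> (21, 22, 26, 27)  // struct: MUL busy until I5 writes@20
I7 -> (22, 23, 24, 25)

I7 = (22, 23, 24, 25)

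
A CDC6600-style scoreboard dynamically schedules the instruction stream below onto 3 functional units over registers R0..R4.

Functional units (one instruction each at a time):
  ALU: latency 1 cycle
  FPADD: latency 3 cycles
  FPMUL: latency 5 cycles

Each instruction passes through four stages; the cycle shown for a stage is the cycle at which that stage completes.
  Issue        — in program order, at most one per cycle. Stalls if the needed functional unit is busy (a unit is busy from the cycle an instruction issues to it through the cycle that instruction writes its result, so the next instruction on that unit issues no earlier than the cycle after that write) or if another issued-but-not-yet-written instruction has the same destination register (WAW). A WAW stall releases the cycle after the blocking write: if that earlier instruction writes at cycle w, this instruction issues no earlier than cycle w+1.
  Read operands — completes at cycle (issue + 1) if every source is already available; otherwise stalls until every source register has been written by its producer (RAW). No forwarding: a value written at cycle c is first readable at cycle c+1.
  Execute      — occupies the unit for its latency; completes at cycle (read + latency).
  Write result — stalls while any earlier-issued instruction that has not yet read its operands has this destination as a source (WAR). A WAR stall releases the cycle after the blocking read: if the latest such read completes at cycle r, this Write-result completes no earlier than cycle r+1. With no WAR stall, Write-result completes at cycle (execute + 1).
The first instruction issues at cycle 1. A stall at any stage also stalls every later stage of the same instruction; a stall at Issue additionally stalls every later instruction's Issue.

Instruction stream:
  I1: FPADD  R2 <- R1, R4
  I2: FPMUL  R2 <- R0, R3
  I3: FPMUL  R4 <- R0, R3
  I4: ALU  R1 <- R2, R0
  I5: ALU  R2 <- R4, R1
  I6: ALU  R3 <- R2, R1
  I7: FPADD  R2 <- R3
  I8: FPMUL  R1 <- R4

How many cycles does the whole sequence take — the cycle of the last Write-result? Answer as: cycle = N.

cycle = 35

I1  is:1  ro:2  ex:5  wr:6
I2  is:7  ro:8  ex:13  wr:14  — WAW R2: wait I1 write@6
I3  is:15  ro:16  ex:21  wr:22  — struct: FPMUL busy until I2 writes@14
I4  is:16  ro:17  ex:18  wr:19
I5  is:20  ro:23  ex:24  wr:25  — struct: ALU busy until I4 writes@19, RAW R4: wait I3 write@22
I6  is:26  ro:27  ex:28  wr:29  — struct: ALU busy until I5 writes@25
I7  is:27  ro:30  ex:33  wr:34  — RAW R3: wait I6 write@29
I8  is:28  ro:29  ex:34  wr:35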